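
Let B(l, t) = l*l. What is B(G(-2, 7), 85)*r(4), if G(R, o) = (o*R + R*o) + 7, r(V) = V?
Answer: 1764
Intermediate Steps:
G(R, o) = 7 + 2*R*o (G(R, o) = (R*o + R*o) + 7 = 2*R*o + 7 = 7 + 2*R*o)
B(l, t) = l²
B(G(-2, 7), 85)*r(4) = (7 + 2*(-2)*7)²*4 = (7 - 28)²*4 = (-21)²*4 = 441*4 = 1764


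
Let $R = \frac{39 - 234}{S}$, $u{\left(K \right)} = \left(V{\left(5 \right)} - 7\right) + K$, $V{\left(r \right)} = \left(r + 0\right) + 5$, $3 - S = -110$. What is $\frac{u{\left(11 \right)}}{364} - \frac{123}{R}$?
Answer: $\frac{9271}{130} \approx 71.315$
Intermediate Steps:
$S = 113$ ($S = 3 - -110 = 3 + 110 = 113$)
$V{\left(r \right)} = 5 + r$ ($V{\left(r \right)} = r + 5 = 5 + r$)
$u{\left(K \right)} = 3 + K$ ($u{\left(K \right)} = \left(\left(5 + 5\right) - 7\right) + K = \left(10 - 7\right) + K = 3 + K$)
$R = - \frac{195}{113}$ ($R = \frac{39 - 234}{113} = \left(39 - 234\right) \frac{1}{113} = \left(-195\right) \frac{1}{113} = - \frac{195}{113} \approx -1.7257$)
$\frac{u{\left(11 \right)}}{364} - \frac{123}{R} = \frac{3 + 11}{364} - \frac{123}{- \frac{195}{113}} = 14 \cdot \frac{1}{364} - - \frac{4633}{65} = \frac{1}{26} + \frac{4633}{65} = \frac{9271}{130}$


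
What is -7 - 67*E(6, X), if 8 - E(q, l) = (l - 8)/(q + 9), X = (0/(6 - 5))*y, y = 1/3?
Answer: -8681/15 ≈ -578.73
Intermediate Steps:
y = 1/3 ≈ 0.33333
X = 0 (X = (0/(6 - 5))*(1/3) = (0/1)*(1/3) = (0*1)*(1/3) = 0*(1/3) = 0)
E(q, l) = 8 - (-8 + l)/(9 + q) (E(q, l) = 8 - (l - 8)/(q + 9) = 8 - (-8 + l)/(9 + q))
-7 - 67*E(6, X) = -7 - 67*(80 - 1*0 + 8*6)/(9 + 6) = -7 - 67*(80 + 0 + 48)/15 = -7 - 67*128/15 = -7 - 8576/15 = -8681/15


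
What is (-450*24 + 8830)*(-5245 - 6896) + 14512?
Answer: 23932282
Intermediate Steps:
(-450*24 + 8830)*(-5245 - 6896) + 14512 = (-10800 + 8830)*(-12141) + 14512 = -1970*(-12141) + 14512 = 23917770 + 14512 = 23932282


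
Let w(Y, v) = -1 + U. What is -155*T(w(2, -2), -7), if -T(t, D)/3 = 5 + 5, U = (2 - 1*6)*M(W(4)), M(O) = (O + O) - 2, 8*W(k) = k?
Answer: 4650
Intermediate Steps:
W(k) = k/8
M(O) = -2 + 2*O (M(O) = 2*O - 2 = -2 + 2*O)
U = 4 (U = (2 - 1*6)*(-2 + 2*((1/8)*4)) = (2 - 6)*(-2 + 2*(1/2)) = -4*(-2 + 1) = -4*(-1) = 4)
w(Y, v) = 3 (w(Y, v) = -1 + 4 = 3)
T(t, D) = -30 (T(t, D) = -3*(5 + 5) = -3*10 = -30)
-155*T(w(2, -2), -7) = -155*(-30) = 4650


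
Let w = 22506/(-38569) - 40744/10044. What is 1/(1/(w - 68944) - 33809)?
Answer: -6677452328896/225757985884491623 ≈ -2.9578e-5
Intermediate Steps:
w = -449376400/96846759 (w = 22506*(-1/38569) - 40744*1/10044 = -22506/38569 - 10186/2511 = -449376400/96846759 ≈ -4.6401)
1/(1/(w - 68944) - 33809) = 1/(1/(-449376400/96846759 - 68944) - 33809) = 1/(1/(-6677452328896/96846759) - 33809) = 1/(-96846759/6677452328896 - 33809) = 1/(-225757985884491623/6677452328896) = -6677452328896/225757985884491623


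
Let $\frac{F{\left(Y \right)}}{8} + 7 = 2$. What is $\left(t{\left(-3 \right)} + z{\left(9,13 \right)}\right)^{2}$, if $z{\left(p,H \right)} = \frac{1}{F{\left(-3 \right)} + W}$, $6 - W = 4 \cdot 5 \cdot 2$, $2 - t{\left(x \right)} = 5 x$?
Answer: $\frac{1580049}{5476} \approx 288.54$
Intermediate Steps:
$t{\left(x \right)} = 2 - 5 x$
$W = -34$ ($W = 6 - 4 \cdot 5 \cdot 2 = 6 - 20 \cdot 2 = 6 - 40 = -34$)
$F{\left(Y \right)} = -40$ ($F{\left(Y \right)} = -56 + 8 \cdot 2 = -56 + 16 = -40$)
$z{\left(p,H \right)} = - \frac{1}{74}$ ($z{\left(p,H \right)} = \frac{1}{-40 - 34} = \frac{1}{-74} = - \frac{1}{74}$)
$\left(t{\left(-3 \right)} + z{\left(9,13 \right)}\right)^{2} = \left(\left(2 - -15\right) - \frac{1}{74}\right)^{2} = \left(\left(2 + 15\right) - \frac{1}{74}\right)^{2} = \left(17 - \frac{1}{74}\right)^{2} = \left(\frac{1257}{74}\right)^{2} = \frac{1580049}{5476}$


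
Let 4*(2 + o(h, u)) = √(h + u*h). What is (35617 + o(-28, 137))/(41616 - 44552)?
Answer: -35615/2936 - I*√966/5872 ≈ -12.13 - 0.005293*I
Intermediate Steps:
o(h, u) = -2 + √(h + h*u)/4 (o(h, u) = -2 + √(h + u*h)/4 = -2 + √(h + h*u)/4)
(35617 + o(-28, 137))/(41616 - 44552) = (35617 + (-2 + √(-28*(1 + 137))/4))/(41616 - 44552) = (35617 + (-2 + √(-28*138)/4))/(-2936) = (35617 + (-2 + √(-3864)/4))*(-1/2936) = (35617 + (-2 + (2*I*√966)/4))*(-1/2936) = (35617 + (-2 + I*√966/2))*(-1/2936) = (35615 + I*√966/2)*(-1/2936) = -35615/2936 - I*√966/5872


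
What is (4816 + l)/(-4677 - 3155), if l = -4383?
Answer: -433/7832 ≈ -0.055286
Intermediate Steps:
(4816 + l)/(-4677 - 3155) = (4816 - 4383)/(-4677 - 3155) = 433/(-7832) = 433*(-1/7832) = -433/7832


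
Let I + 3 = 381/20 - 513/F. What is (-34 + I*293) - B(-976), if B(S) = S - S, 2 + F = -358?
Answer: 203447/40 ≈ 5086.2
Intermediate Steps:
F = -360 (F = -2 - 358 = -360)
I = 699/40 (I = -3 + (381/20 - 513/(-360)) = -3 + (381*(1/20) - 513*(-1/360)) = -3 + (381/20 + 57/40) = -3 + 819/40 = 699/40 ≈ 17.475)
B(S) = 0
(-34 + I*293) - B(-976) = (-34 + (699/40)*293) - 1*0 = (-34 + 204807/40) + 0 = 203447/40 + 0 = 203447/40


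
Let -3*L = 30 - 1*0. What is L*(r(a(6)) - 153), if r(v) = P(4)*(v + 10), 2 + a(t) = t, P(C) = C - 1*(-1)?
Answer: 830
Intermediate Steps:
P(C) = 1 + C (P(C) = C + 1 = 1 + C)
a(t) = -2 + t
r(v) = 50 + 5*v (r(v) = (1 + 4)*(v + 10) = 5*(10 + v) = 50 + 5*v)
L = -10 (L = -(30 - 1*0)/3 = -(30 + 0)/3 = -⅓*30 = -10)
L*(r(a(6)) - 153) = -10*((50 + 5*(-2 + 6)) - 153) = -10*((50 + 5*4) - 153) = -10*((50 + 20) - 153) = -10*(70 - 153) = -10*(-83) = 830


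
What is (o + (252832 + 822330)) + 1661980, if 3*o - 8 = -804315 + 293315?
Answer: 7700434/3 ≈ 2.5668e+6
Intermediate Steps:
o = -510992/3 (o = 8/3 + (-804315 + 293315)/3 = 8/3 + (⅓)*(-511000) = 8/3 - 511000/3 = -510992/3 ≈ -1.7033e+5)
(o + (252832 + 822330)) + 1661980 = (-510992/3 + (252832 + 822330)) + 1661980 = (-510992/3 + 1075162) + 1661980 = 2714494/3 + 1661980 = 7700434/3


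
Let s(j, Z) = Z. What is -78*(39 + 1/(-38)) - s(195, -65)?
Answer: -56524/19 ≈ -2974.9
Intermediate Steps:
-78*(39 + 1/(-38)) - s(195, -65) = -78*(39 + 1/(-38)) - 1*(-65) = -78*(39 - 1/38) + 65 = -78*1481/38 + 65 = -57759/19 + 65 = -56524/19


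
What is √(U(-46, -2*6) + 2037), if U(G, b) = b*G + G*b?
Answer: 3*√349 ≈ 56.045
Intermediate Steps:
U(G, b) = 2*G*b (U(G, b) = G*b + G*b = 2*G*b)
√(U(-46, -2*6) + 2037) = √(2*(-46)*(-2*6) + 2037) = √(2*(-46)*(-12) + 2037) = √(1104 + 2037) = √3141 = 3*√349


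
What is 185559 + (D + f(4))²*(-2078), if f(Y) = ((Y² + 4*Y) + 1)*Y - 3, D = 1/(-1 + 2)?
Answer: -34932641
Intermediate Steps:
D = 1 (D = 1/1 = 1)
f(Y) = -3 + Y*(1 + Y² + 4*Y) (f(Y) = (1 + Y² + 4*Y)*Y - 3 = Y*(1 + Y² + 4*Y) - 3 = -3 + Y*(1 + Y² + 4*Y))
185559 + (D + f(4))²*(-2078) = 185559 + (1 + (-3 + 4 + 4³ + 4*4²))²*(-2078) = 185559 + (1 + (-3 + 4 + 64 + 4*16))²*(-2078) = 185559 + (1 + (-3 + 4 + 64 + 64))²*(-2078) = 185559 + (1 + 129)²*(-2078) = 185559 + 130²*(-2078) = 185559 + 16900*(-2078) = 185559 - 35118200 = -34932641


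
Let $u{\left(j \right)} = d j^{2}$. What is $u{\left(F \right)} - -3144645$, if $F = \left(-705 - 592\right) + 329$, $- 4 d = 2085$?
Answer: $-485279115$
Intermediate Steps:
$d = - \frac{2085}{4}$ ($d = \left(- \frac{1}{4}\right) 2085 = - \frac{2085}{4} \approx -521.25$)
$F = -968$ ($F = -1297 + 329 = -968$)
$u{\left(j \right)} = - \frac{2085 j^{2}}{4}$
$u{\left(F \right)} - -3144645 = - \frac{2085 \left(-968\right)^{2}}{4} - -3144645 = \left(- \frac{2085}{4}\right) 937024 + 3144645 = -488423760 + 3144645 = -485279115$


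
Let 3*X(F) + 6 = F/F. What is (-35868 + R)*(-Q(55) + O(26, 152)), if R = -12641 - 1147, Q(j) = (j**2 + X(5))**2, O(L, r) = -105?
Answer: 1361664266440/3 ≈ 4.5389e+11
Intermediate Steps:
X(F) = -5/3 (X(F) = -2 + (F/F)/3 = -2 + (1/3)*1 = -2 + 1/3 = -5/3)
Q(j) = (-5/3 + j**2)**2 (Q(j) = (j**2 - 5/3)**2 = (-5/3 + j**2)**2)
R = -13788
(-35868 + R)*(-Q(55) + O(26, 152)) = (-35868 - 13788)*(-(-5 + 3*55**2)**2/9 - 105) = -49656*(-(-5 + 3*3025)**2/9 - 105) = -49656*(-(-5 + 9075)**2/9 - 105) = -49656*(-9070**2/9 - 105) = -49656*(-82264900/9 - 105) = -49656*(-82265845/9) = 1361664266440/3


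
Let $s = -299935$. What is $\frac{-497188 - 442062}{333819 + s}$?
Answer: $- \frac{469625}{16942} \approx -27.72$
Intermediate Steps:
$\frac{-497188 - 442062}{333819 + s} = \frac{-497188 - 442062}{333819 - 299935} = - \frac{939250}{33884} = \left(-939250\right) \frac{1}{33884} = - \frac{469625}{16942}$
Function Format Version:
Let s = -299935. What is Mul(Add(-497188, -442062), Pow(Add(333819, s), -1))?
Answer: Rational(-469625, 16942) ≈ -27.720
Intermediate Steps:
Mul(Add(-497188, -442062), Pow(Add(333819, s), -1)) = Mul(Add(-497188, -442062), Pow(Add(333819, -299935), -1)) = Mul(-939250, Pow(33884, -1)) = Mul(-939250, Rational(1, 33884)) = Rational(-469625, 16942)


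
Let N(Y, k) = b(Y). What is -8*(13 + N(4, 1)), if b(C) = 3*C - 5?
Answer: -160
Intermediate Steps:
b(C) = -5 + 3*C
N(Y, k) = -5 + 3*Y
-8*(13 + N(4, 1)) = -8*(13 + (-5 + 3*4)) = -8*(13 + (-5 + 12)) = -8*(13 + 7) = -8*20 = -160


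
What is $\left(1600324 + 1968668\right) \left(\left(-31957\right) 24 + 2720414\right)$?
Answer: $6971833146432$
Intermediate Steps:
$\left(1600324 + 1968668\right) \left(\left(-31957\right) 24 + 2720414\right) = 3568992 \left(-766968 + 2720414\right) = 3568992 \cdot 1953446 = 6971833146432$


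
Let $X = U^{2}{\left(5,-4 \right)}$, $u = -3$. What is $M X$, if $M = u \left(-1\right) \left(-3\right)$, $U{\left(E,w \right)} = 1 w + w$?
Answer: $-576$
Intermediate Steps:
$U{\left(E,w \right)} = 2 w$ ($U{\left(E,w \right)} = w + w = 2 w$)
$X = 64$ ($X = \left(2 \left(-4\right)\right)^{2} = \left(-8\right)^{2} = 64$)
$M = -9$ ($M = \left(-3\right) \left(-1\right) \left(-3\right) = 3 \left(-3\right) = -9$)
$M X = \left(-9\right) 64 = -576$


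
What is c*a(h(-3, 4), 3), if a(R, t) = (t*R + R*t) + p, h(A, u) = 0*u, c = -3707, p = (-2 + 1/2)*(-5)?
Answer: -55605/2 ≈ -27803.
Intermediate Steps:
p = 15/2 (p = (-2 + 1*(½))*(-5) = (-2 + ½)*(-5) = -3/2*(-5) = 15/2 ≈ 7.5000)
h(A, u) = 0
a(R, t) = 15/2 + 2*R*t (a(R, t) = (t*R + R*t) + 15/2 = (R*t + R*t) + 15/2 = 2*R*t + 15/2 = 15/2 + 2*R*t)
c*a(h(-3, 4), 3) = -3707*(15/2 + 2*0*3) = -3707*(15/2 + 0) = -3707*15/2 = -55605/2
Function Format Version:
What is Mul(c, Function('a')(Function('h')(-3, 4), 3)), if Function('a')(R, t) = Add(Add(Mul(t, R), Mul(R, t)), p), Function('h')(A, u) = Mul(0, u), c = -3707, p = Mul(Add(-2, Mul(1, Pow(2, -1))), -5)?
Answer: Rational(-55605, 2) ≈ -27803.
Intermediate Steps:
p = Rational(15, 2) (p = Mul(Add(-2, Mul(1, Rational(1, 2))), -5) = Mul(Add(-2, Rational(1, 2)), -5) = Mul(Rational(-3, 2), -5) = Rational(15, 2) ≈ 7.5000)
Function('h')(A, u) = 0
Function('a')(R, t) = Add(Rational(15, 2), Mul(2, R, t)) (Function('a')(R, t) = Add(Add(Mul(t, R), Mul(R, t)), Rational(15, 2)) = Add(Add(Mul(R, t), Mul(R, t)), Rational(15, 2)) = Add(Mul(2, R, t), Rational(15, 2)) = Add(Rational(15, 2), Mul(2, R, t)))
Mul(c, Function('a')(Function('h')(-3, 4), 3)) = Mul(-3707, Add(Rational(15, 2), Mul(2, 0, 3))) = Mul(-3707, Add(Rational(15, 2), 0)) = Mul(-3707, Rational(15, 2)) = Rational(-55605, 2)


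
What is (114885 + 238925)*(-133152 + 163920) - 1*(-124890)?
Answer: 10886150970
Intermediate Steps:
(114885 + 238925)*(-133152 + 163920) - 1*(-124890) = 353810*30768 + 124890 = 10886026080 + 124890 = 10886150970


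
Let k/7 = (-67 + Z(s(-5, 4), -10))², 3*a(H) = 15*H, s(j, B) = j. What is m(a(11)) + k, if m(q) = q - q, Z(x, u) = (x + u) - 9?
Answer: 57967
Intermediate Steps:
Z(x, u) = -9 + u + x (Z(x, u) = (u + x) - 9 = -9 + u + x)
a(H) = 5*H (a(H) = (15*H)/3 = 5*H)
m(q) = 0
k = 57967 (k = 7*(-67 + (-9 - 10 - 5))² = 7*(-67 - 24)² = 7*(-91)² = 7*8281 = 57967)
m(a(11)) + k = 0 + 57967 = 57967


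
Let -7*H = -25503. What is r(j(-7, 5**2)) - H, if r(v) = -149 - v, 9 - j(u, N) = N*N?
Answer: -22234/7 ≈ -3176.3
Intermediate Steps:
j(u, N) = 9 - N**2 (j(u, N) = 9 - N*N = 9 - N**2)
H = 25503/7 (H = -1/7*(-25503) = 25503/7 ≈ 3643.3)
r(j(-7, 5**2)) - H = (-149 - (9 - (5**2)**2)) - 1*25503/7 = (-149 - (9 - 1*25**2)) - 25503/7 = (-149 - (9 - 1*625)) - 25503/7 = (-149 - (9 - 625)) - 25503/7 = (-149 - 1*(-616)) - 25503/7 = (-149 + 616) - 25503/7 = 467 - 25503/7 = -22234/7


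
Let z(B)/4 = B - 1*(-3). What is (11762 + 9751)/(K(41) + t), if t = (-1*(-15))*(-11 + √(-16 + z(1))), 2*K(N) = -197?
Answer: -43026/527 ≈ -81.643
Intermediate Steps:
K(N) = -197/2 (K(N) = (½)*(-197) = -197/2)
z(B) = 12 + 4*B (z(B) = 4*(B - 1*(-3)) = 4*(B + 3) = 4*(3 + B) = 12 + 4*B)
t = -165 (t = (-1*(-15))*(-11 + √(-16 + (12 + 4*1))) = 15*(-11 + √(-16 + (12 + 4))) = 15*(-11 + √(-16 + 16)) = 15*(-11 + √0) = 15*(-11 + 0) = 15*(-11) = -165)
(11762 + 9751)/(K(41) + t) = (11762 + 9751)/(-197/2 - 165) = 21513/(-527/2) = 21513*(-2/527) = -43026/527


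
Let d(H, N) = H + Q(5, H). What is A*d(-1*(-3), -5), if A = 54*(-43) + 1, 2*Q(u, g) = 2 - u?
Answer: -6963/2 ≈ -3481.5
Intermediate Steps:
Q(u, g) = 1 - u/2 (Q(u, g) = (2 - u)/2 = 1 - u/2)
A = -2321 (A = -2322 + 1 = -2321)
d(H, N) = -3/2 + H (d(H, N) = H + (1 - ½*5) = H + (1 - 5/2) = H - 3/2 = -3/2 + H)
A*d(-1*(-3), -5) = -2321*(-3/2 - 1*(-3)) = -2321*(-3/2 + 3) = -2321*3/2 = -6963/2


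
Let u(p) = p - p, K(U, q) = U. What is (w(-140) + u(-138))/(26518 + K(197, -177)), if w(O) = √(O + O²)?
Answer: 2*√4865/26715 ≈ 0.0052218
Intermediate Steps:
u(p) = 0
(w(-140) + u(-138))/(26518 + K(197, -177)) = (√(-140*(1 - 140)) + 0)/(26518 + 197) = (√(-140*(-139)) + 0)/26715 = (√19460 + 0)*(1/26715) = (2*√4865 + 0)*(1/26715) = (2*√4865)*(1/26715) = 2*√4865/26715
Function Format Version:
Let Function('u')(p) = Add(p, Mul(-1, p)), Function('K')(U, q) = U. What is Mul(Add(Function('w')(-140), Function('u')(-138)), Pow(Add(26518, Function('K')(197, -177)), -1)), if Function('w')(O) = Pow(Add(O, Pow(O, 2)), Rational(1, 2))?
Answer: Mul(Rational(2, 26715), Pow(4865, Rational(1, 2))) ≈ 0.0052218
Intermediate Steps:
Function('u')(p) = 0
Mul(Add(Function('w')(-140), Function('u')(-138)), Pow(Add(26518, Function('K')(197, -177)), -1)) = Mul(Add(Pow(Mul(-140, Add(1, -140)), Rational(1, 2)), 0), Pow(Add(26518, 197), -1)) = Mul(Add(Pow(Mul(-140, -139), Rational(1, 2)), 0), Pow(26715, -1)) = Mul(Add(Pow(19460, Rational(1, 2)), 0), Rational(1, 26715)) = Mul(Add(Mul(2, Pow(4865, Rational(1, 2))), 0), Rational(1, 26715)) = Mul(Mul(2, Pow(4865, Rational(1, 2))), Rational(1, 26715)) = Mul(Rational(2, 26715), Pow(4865, Rational(1, 2)))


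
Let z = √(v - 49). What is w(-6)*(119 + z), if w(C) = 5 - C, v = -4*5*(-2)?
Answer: 1309 + 33*I ≈ 1309.0 + 33.0*I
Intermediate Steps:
v = 40 (v = -20*(-2) = 40)
z = 3*I (z = √(40 - 49) = √(-9) = 3*I ≈ 3.0*I)
w(-6)*(119 + z) = (5 - 1*(-6))*(119 + 3*I) = (5 + 6)*(119 + 3*I) = 11*(119 + 3*I) = 1309 + 33*I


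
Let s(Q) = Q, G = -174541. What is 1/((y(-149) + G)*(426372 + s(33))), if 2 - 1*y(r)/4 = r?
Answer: -1/74167606485 ≈ -1.3483e-11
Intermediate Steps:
y(r) = 8 - 4*r
1/((y(-149) + G)*(426372 + s(33))) = 1/(((8 - 4*(-149)) - 174541)*(426372 + 33)) = 1/(((8 + 596) - 174541)*426405) = 1/((604 - 174541)*426405) = 1/(-173937*426405) = 1/(-74167606485) = -1/74167606485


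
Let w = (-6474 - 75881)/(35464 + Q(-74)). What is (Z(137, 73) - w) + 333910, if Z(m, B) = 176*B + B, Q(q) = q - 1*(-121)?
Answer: 1759485428/5073 ≈ 3.4683e+5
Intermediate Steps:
Q(q) = 121 + q (Q(q) = q + 121 = 121 + q)
Z(m, B) = 177*B
w = -11765/5073 (w = (-6474 - 75881)/(35464 + (121 - 74)) = -82355/(35464 + 47) = -82355/35511 = -82355*1/35511 = -11765/5073 ≈ -2.3191)
(Z(137, 73) - w) + 333910 = (177*73 - 1*(-11765/5073)) + 333910 = (12921 + 11765/5073) + 333910 = 65559998/5073 + 333910 = 1759485428/5073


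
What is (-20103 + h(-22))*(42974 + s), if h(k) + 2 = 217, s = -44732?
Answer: 34963104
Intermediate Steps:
h(k) = 215 (h(k) = -2 + 217 = 215)
(-20103 + h(-22))*(42974 + s) = (-20103 + 215)*(42974 - 44732) = -19888*(-1758) = 34963104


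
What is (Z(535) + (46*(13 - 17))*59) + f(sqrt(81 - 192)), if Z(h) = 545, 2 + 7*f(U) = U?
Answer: -72179/7 + I*sqrt(111)/7 ≈ -10311.0 + 1.5051*I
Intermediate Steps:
f(U) = -2/7 + U/7
(Z(535) + (46*(13 - 17))*59) + f(sqrt(81 - 192)) = (545 + (46*(13 - 17))*59) + (-2/7 + sqrt(81 - 192)/7) = (545 + (46*(-4))*59) + (-2/7 + sqrt(-111)/7) = (545 - 184*59) + (-2/7 + (I*sqrt(111))/7) = (545 - 10856) + (-2/7 + I*sqrt(111)/7) = -10311 + (-2/7 + I*sqrt(111)/7) = -72179/7 + I*sqrt(111)/7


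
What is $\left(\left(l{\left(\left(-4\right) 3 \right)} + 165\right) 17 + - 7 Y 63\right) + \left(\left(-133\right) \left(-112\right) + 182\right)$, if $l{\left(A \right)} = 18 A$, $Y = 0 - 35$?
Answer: $29646$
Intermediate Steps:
$Y = -35$ ($Y = 0 - 35 = -35$)
$\left(\left(l{\left(\left(-4\right) 3 \right)} + 165\right) 17 + - 7 Y 63\right) + \left(\left(-133\right) \left(-112\right) + 182\right) = \left(\left(18 \left(\left(-4\right) 3\right) + 165\right) 17 + \left(-7\right) \left(-35\right) 63\right) + \left(\left(-133\right) \left(-112\right) + 182\right) = \left(\left(18 \left(-12\right) + 165\right) 17 + 245 \cdot 63\right) + \left(14896 + 182\right) = \left(\left(-216 + 165\right) 17 + 15435\right) + 15078 = \left(\left(-51\right) 17 + 15435\right) + 15078 = \left(-867 + 15435\right) + 15078 = 14568 + 15078 = 29646$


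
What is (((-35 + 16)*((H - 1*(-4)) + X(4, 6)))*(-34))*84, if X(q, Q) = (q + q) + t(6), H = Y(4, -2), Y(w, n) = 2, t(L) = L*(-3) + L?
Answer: 108528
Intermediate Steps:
t(L) = -2*L (t(L) = -3*L + L = -2*L)
H = 2
X(q, Q) = -12 + 2*q (X(q, Q) = (q + q) - 2*6 = 2*q - 12 = -12 + 2*q)
(((-35 + 16)*((H - 1*(-4)) + X(4, 6)))*(-34))*84 = (((-35 + 16)*((2 - 1*(-4)) + (-12 + 2*4)))*(-34))*84 = (-19*((2 + 4) + (-12 + 8))*(-34))*84 = (-19*(6 - 4)*(-34))*84 = (-19*2*(-34))*84 = -38*(-34)*84 = 1292*84 = 108528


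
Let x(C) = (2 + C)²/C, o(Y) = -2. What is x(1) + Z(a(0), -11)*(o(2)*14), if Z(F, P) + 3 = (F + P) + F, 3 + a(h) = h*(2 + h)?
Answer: 569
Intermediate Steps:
a(h) = -3 + h*(2 + h)
x(C) = (2 + C)²/C
Z(F, P) = -3 + P + 2*F (Z(F, P) = -3 + ((F + P) + F) = -3 + (P + 2*F) = -3 + P + 2*F)
x(1) + Z(a(0), -11)*(o(2)*14) = (2 + 1)²/1 + (-3 - 11 + 2*(-3 + 0² + 2*0))*(-2*14) = 1*3² + (-3 - 11 + 2*(-3 + 0 + 0))*(-28) = 1*9 + (-3 - 11 + 2*(-3))*(-28) = 9 + (-3 - 11 - 6)*(-28) = 9 - 20*(-28) = 9 + 560 = 569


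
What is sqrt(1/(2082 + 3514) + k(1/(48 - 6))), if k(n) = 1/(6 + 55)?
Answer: sqrt(482762723)/170678 ≈ 0.12873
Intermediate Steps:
k(n) = 1/61
sqrt(1/(2082 + 3514) + k(1/(48 - 6))) = sqrt(1/(2082 + 3514) + 1/61) = sqrt(1/5596 + 1/61) = sqrt(5657/341356) = sqrt(482762723)/170678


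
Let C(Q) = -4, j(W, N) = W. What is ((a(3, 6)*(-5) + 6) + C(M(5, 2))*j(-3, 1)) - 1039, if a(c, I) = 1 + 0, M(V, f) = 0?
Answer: -1026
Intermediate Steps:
a(c, I) = 1
((a(3, 6)*(-5) + 6) + C(M(5, 2))*j(-3, 1)) - 1039 = ((1*(-5) + 6) - 4*(-3)) - 1039 = ((-5 + 6) + 12) - 1039 = (1 + 12) - 1039 = 13 - 1039 = -1026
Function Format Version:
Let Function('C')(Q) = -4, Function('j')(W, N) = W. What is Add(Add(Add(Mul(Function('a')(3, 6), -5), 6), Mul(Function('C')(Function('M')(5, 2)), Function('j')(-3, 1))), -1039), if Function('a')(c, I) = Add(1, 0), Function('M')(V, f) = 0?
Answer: -1026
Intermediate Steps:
Function('a')(c, I) = 1
Add(Add(Add(Mul(Function('a')(3, 6), -5), 6), Mul(Function('C')(Function('M')(5, 2)), Function('j')(-3, 1))), -1039) = Add(Add(Add(Mul(1, -5), 6), Mul(-4, -3)), -1039) = Add(Add(Add(-5, 6), 12), -1039) = Add(Add(1, 12), -1039) = Add(13, -1039) = -1026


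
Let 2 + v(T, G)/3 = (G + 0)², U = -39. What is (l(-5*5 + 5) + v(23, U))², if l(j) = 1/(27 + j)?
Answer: 1017610000/49 ≈ 2.0768e+7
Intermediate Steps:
v(T, G) = -6 + 3*G² (v(T, G) = -6 + 3*(G + 0)² = -6 + 3*G²)
(l(-5*5 + 5) + v(23, U))² = (1/(27 + (-5*5 + 5)) + (-6 + 3*(-39)²))² = (1/(27 + (-25 + 5)) + (-6 + 3*1521))² = (1/(27 - 20) + (-6 + 4563))² = (1/7 + 4557)² = (⅐ + 4557)² = (31900/7)² = 1017610000/49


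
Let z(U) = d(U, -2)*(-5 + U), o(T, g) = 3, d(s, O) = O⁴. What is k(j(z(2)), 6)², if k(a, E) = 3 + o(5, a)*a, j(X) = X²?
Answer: 47817225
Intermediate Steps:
z(U) = -80 + 16*U (z(U) = (-2)⁴*(-5 + U) = 16*(-5 + U) = -80 + 16*U)
k(a, E) = 3 + 3*a
k(j(z(2)), 6)² = (3 + 3*(-80 + 16*2)²)² = (3 + 3*(-80 + 32)²)² = (3 + 3*(-48)²)² = (3 + 3*2304)² = (3 + 6912)² = 6915² = 47817225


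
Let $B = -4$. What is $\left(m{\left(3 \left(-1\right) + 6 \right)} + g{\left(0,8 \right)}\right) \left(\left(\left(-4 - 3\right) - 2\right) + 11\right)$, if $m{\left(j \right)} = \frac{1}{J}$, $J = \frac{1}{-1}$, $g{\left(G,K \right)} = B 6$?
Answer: $-50$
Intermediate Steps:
$g{\left(G,K \right)} = -24$ ($g{\left(G,K \right)} = \left(-4\right) 6 = -24$)
$J = -1$
$m{\left(j \right)} = -1$ ($m{\left(j \right)} = \frac{1}{-1} = -1$)
$\left(m{\left(3 \left(-1\right) + 6 \right)} + g{\left(0,8 \right)}\right) \left(\left(\left(-4 - 3\right) - 2\right) + 11\right) = \left(-1 - 24\right) \left(\left(\left(-4 - 3\right) - 2\right) + 11\right) = - 25 \left(\left(-7 - 2\right) + 11\right) = - 25 \left(-9 + 11\right) = \left(-25\right) 2 = -50$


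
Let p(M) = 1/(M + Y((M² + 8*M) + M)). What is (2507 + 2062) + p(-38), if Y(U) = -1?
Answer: 178190/39 ≈ 4569.0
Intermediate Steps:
p(M) = 1/(-1 + M) (p(M) = 1/(M - 1) = 1/(-1 + M))
(2507 + 2062) + p(-38) = (2507 + 2062) + 1/(-1 - 38) = 4569 + 1/(-39) = 4569 - 1/39 = 178190/39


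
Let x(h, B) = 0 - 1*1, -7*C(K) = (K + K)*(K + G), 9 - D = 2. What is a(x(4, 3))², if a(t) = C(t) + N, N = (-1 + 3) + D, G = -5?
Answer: 2601/49 ≈ 53.082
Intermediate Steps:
D = 7 (D = 9 - 1*2 = 9 - 2 = 7)
N = 9 (N = (-1 + 3) + 7 = 2 + 7 = 9)
C(K) = -2*K*(-5 + K)/7 (C(K) = -(K + K)*(K - 5)/7 = -2*K*(-5 + K)/7)
x(h, B) = -1 (x(h, B) = 0 - 1 = -1)
a(t) = 9 + 2*t*(5 - t)/7 (a(t) = 2*t*(5 - t)/7 + 9 = 9 + 2*t*(5 - t)/7)
a(x(4, 3))² = (9 - 2/7*(-1)*(-5 - 1))² = (9 - 2/7*(-1)*(-6))² = (9 - 12/7)² = (51/7)² = 2601/49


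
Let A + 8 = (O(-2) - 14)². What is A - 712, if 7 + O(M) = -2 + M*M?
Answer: -359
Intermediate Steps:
O(M) = -9 + M² (O(M) = -7 + (-2 + M*M) = -7 + (-2 + M²) = -9 + M²)
A = 353 (A = -8 + ((-9 + (-2)²) - 14)² = -8 + ((-9 + 4) - 14)² = -8 + (-5 - 14)² = -8 + (-19)² = -8 + 361 = 353)
A - 712 = 353 - 712 = -359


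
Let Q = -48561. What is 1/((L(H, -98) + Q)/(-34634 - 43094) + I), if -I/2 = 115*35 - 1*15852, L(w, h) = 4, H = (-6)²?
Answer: 77728/1838626669 ≈ 4.2275e-5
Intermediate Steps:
H = 36
I = 23654 (I = -2*(115*35 - 1*15852) = -2*(4025 - 15852) = -2*(-11827) = 23654)
1/((L(H, -98) + Q)/(-34634 - 43094) + I) = 1/((4 - 48561)/(-34634 - 43094) + 23654) = 1/(-48557/(-77728) + 23654) = 1/(-48557*(-1/77728) + 23654) = 1/(48557/77728 + 23654) = 1/(1838626669/77728) = 77728/1838626669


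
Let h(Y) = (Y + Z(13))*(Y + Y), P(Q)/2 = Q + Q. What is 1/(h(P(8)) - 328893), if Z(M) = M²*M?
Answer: -1/186237 ≈ -5.3695e-6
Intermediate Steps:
Z(M) = M³
P(Q) = 4*Q (P(Q) = 2*(Q + Q) = 2*(2*Q) = 4*Q)
h(Y) = 2*Y*(2197 + Y) (h(Y) = (Y + 13³)*(Y + Y) = (Y + 2197)*(2*Y) = (2197 + Y)*(2*Y) = 2*Y*(2197 + Y))
1/(h(P(8)) - 328893) = 1/(2*(4*8)*(2197 + 4*8) - 328893) = 1/(2*32*(2197 + 32) - 328893) = 1/(2*32*2229 - 328893) = 1/(142656 - 328893) = 1/(-186237) = -1/186237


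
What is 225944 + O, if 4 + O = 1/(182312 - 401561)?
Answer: 49537119059/219249 ≈ 2.2594e+5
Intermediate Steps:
O = -876997/219249 (O = -4 + 1/(182312 - 401561) = -4 + 1/(-219249) = -4 - 1/219249 = -876997/219249 ≈ -4.0000)
225944 + O = 225944 - 876997/219249 = 49537119059/219249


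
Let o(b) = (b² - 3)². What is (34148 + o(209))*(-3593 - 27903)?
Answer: -60088126500672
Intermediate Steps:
o(b) = (-3 + b²)²
(34148 + o(209))*(-3593 - 27903) = (34148 + (-3 + 209²)²)*(-3593 - 27903) = (34148 + (-3 + 43681)²)*(-31496) = (34148 + 43678²)*(-31496) = (34148 + 1907767684)*(-31496) = 1907801832*(-31496) = -60088126500672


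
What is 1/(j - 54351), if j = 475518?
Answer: 1/421167 ≈ 2.3744e-6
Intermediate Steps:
1/(j - 54351) = 1/(475518 - 54351) = 1/421167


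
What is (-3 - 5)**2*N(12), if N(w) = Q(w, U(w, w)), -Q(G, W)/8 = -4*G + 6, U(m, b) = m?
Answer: 21504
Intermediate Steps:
Q(G, W) = -48 + 32*G (Q(G, W) = -8*(-4*G + 6) = -8*(6 - 4*G) = -48 + 32*G)
N(w) = -48 + 32*w
(-3 - 5)**2*N(12) = (-3 - 5)**2*(-48 + 32*12) = (-8)**2*(-48 + 384) = 64*336 = 21504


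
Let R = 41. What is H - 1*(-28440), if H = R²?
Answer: 30121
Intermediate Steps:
H = 1681 (H = 41² = 1681)
H - 1*(-28440) = 1681 - 1*(-28440) = 1681 + 28440 = 30121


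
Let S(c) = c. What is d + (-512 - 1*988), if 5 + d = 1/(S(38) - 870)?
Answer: -1252161/832 ≈ -1505.0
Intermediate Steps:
d = -4161/832 (d = -5 + 1/(38 - 870) = -5 + 1/(-832) = -5 - 1/832 = -4161/832 ≈ -5.0012)
d + (-512 - 1*988) = -4161/832 + (-512 - 1*988) = -4161/832 + (-512 - 988) = -4161/832 - 1500 = -1252161/832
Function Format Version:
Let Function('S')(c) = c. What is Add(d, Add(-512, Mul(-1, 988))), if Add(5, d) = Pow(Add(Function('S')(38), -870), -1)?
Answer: Rational(-1252161, 832) ≈ -1505.0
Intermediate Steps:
d = Rational(-4161, 832) (d = Add(-5, Pow(Add(38, -870), -1)) = Add(-5, Pow(-832, -1)) = Add(-5, Rational(-1, 832)) = Rational(-4161, 832) ≈ -5.0012)
Add(d, Add(-512, Mul(-1, 988))) = Add(Rational(-4161, 832), Add(-512, Mul(-1, 988))) = Add(Rational(-4161, 832), Add(-512, -988)) = Add(Rational(-4161, 832), -1500) = Rational(-1252161, 832)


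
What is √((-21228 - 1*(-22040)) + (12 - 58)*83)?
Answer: 3*I*√334 ≈ 54.827*I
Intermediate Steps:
√((-21228 - 1*(-22040)) + (12 - 58)*83) = √((-21228 + 22040) - 46*83) = √(812 - 3818) = √(-3006) = 3*I*√334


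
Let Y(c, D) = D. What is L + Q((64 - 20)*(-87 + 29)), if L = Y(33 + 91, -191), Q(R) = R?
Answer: -2743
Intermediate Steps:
L = -191
L + Q((64 - 20)*(-87 + 29)) = -191 + (64 - 20)*(-87 + 29) = -191 + 44*(-58) = -191 - 2552 = -2743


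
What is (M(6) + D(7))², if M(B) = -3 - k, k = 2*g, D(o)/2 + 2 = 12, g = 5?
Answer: 49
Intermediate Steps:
D(o) = 20 (D(o) = -4 + 2*12 = -4 + 24 = 20)
k = 10 (k = 2*5 = 10)
M(B) = -13 (M(B) = -3 - 1*10 = -3 - 10 = -13)
(M(6) + D(7))² = (-13 + 20)² = 7² = 49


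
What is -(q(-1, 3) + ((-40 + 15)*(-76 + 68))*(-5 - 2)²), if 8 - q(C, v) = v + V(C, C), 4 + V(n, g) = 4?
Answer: -9805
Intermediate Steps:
V(n, g) = 0 (V(n, g) = -4 + 4 = 0)
q(C, v) = 8 - v (q(C, v) = 8 - (v + 0) = 8 - v)
-(q(-1, 3) + ((-40 + 15)*(-76 + 68))*(-5 - 2)²) = -((8 - 1*3) + ((-40 + 15)*(-76 + 68))*(-5 - 2)²) = -((8 - 3) - 25*(-8)*(-7)²) = -(5 + 200*49) = -(5 + 9800) = -1*9805 = -9805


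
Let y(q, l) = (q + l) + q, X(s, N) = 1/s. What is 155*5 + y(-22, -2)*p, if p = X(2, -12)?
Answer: 752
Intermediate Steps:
p = 1/2 ≈ 0.50000
y(q, l) = l + 2*q (y(q, l) = (l + q) + q = l + 2*q)
155*5 + y(-22, -2)*p = 155*5 + (-2 + 2*(-22))*(1/2) = 775 + (-2 - 44)*(1/2) = 775 - 46*1/2 = 775 - 23 = 752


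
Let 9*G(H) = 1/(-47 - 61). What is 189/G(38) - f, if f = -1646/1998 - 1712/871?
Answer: -159847231211/870129 ≈ -1.8371e+5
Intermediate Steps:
G(H) = -1/972 (G(H) = 1/(9*(-47 - 61)) = (⅑)/(-108) = (⅑)*(-1/108) = -1/972)
f = -2427121/870129 (f = -1646*1/1998 - 1712*1/871 = -823/999 - 1712/871 = -2427121/870129 ≈ -2.7894)
189/G(38) - f = 189/(-1/972) - 1*(-2427121/870129) = 189*(-972) + 2427121/870129 = -183708 + 2427121/870129 = -159847231211/870129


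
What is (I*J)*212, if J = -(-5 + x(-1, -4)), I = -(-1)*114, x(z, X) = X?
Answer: 217512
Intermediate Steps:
I = 114 (I = -1*(-114) = 114)
J = 9 (J = -(-5 - 4) = -1*(-9) = 9)
(I*J)*212 = (114*9)*212 = 1026*212 = 217512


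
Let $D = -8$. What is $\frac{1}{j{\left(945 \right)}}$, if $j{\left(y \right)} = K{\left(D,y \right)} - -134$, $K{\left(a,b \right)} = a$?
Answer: $\frac{1}{126} \approx 0.0079365$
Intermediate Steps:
$j{\left(y \right)} = 126$ ($j{\left(y \right)} = -8 - -134 = -8 + 134 = 126$)
$\frac{1}{j{\left(945 \right)}} = \frac{1}{126}$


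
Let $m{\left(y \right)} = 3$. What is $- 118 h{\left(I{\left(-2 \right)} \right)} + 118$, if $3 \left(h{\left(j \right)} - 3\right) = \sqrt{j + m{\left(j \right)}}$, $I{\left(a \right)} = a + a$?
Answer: $-236 - \frac{118 i}{3} \approx -236.0 - 39.333 i$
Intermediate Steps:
$I{\left(a \right)} = 2 a$
$h{\left(j \right)} = 3 + \frac{\sqrt{3 + j}}{3}$ ($h{\left(j \right)} = 3 + \frac{\sqrt{j + 3}}{3} = 3 + \frac{\sqrt{3 + j}}{3}$)
$- 118 h{\left(I{\left(-2 \right)} \right)} + 118 = - 118 \left(3 + \frac{\sqrt{3 + 2 \left(-2\right)}}{3}\right) + 118 = - 118 \left(3 + \frac{\sqrt{3 - 4}}{3}\right) + 118 = - 118 \left(3 + \frac{\sqrt{-1}}{3}\right) + 118 = - 118 \left(3 + \frac{i}{3}\right) + 118 = \left(-354 - \frac{118 i}{3}\right) + 118 = -236 - \frac{118 i}{3}$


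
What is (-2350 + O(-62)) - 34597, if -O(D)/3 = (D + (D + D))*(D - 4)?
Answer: -73775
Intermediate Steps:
O(D) = -9*D*(-4 + D) (O(D) = -3*(D + (D + D))*(D - 4) = -3*(D + 2*D)*(-4 + D) = -3*3*D*(-4 + D) = -9*D*(-4 + D))
(-2350 + O(-62)) - 34597 = (-2350 + 9*(-62)*(4 - 1*(-62))) - 34597 = (-2350 + 9*(-62)*(4 + 62)) - 34597 = (-2350 + 9*(-62)*66) - 34597 = (-2350 - 36828) - 34597 = -39178 - 34597 = -73775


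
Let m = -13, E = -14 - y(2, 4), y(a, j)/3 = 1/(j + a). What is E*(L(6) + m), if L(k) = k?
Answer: 203/2 ≈ 101.50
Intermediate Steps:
y(a, j) = 3/(a + j) (y(a, j) = 3/(j + a) = 3/(a + j))
E = -29/2 (E = -14 - 3/(2 + 4) = -14 - 3/6 = -14 - 1*½ = -14 - ½ = -29/2 ≈ -14.500)
E*(L(6) + m) = -29*(6 - 13)/2 = -29/2*(-7) = 203/2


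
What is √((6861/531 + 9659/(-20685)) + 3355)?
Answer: √557280990985915/406805 ≈ 58.030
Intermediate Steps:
√((6861/531 + 9659/(-20685)) + 3355) = √((6861*(1/531) + 9659*(-1/20685)) + 3355) = √((2287/177 - 9659/20685) + 3355) = √(5066328/406805 + 3355) = √(1369897103/406805) = √557280990985915/406805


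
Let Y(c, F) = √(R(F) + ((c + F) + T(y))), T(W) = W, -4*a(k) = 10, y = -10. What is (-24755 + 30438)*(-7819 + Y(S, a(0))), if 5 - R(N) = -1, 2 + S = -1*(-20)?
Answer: -44435377 + 5683*√46/2 ≈ -4.4416e+7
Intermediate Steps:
a(k) = -5/2 (a(k) = -¼*10 = -5/2)
S = 18 (S = -2 - 1*(-20) = -2 + 20 = 18)
R(N) = 6 (R(N) = 5 - 1*(-1) = 5 + 1 = 6)
Y(c, F) = √(-4 + F + c) (Y(c, F) = √(6 + ((c + F) - 10)) = √(6 + ((F + c) - 10)) = √(6 + (-10 + F + c)) = √(-4 + F + c))
(-24755 + 30438)*(-7819 + Y(S, a(0))) = (-24755 + 30438)*(-7819 + √(-4 - 5/2 + 18)) = 5683*(-7819 + √(23/2)) = 5683*(-7819 + √46/2) = -44435377 + 5683*√46/2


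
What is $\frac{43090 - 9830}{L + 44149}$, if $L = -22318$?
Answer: $\frac{33260}{21831} \approx 1.5235$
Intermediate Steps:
$\frac{43090 - 9830}{L + 44149} = \frac{43090 - 9830}{-22318 + 44149} = \frac{33260}{21831}$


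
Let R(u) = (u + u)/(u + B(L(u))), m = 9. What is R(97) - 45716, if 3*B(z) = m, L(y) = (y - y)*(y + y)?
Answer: -2285703/50 ≈ -45714.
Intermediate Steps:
L(y) = 0 (L(y) = 0*(2*y) = 0)
B(z) = 3 (B(z) = (1/3)*9 = 3)
R(u) = 2*u/(3 + u) (R(u) = (u + u)/(u + 3) = (2*u)/(3 + u) = 2*u/(3 + u))
R(97) - 45716 = 2*97/(3 + 97) - 45716 = 2*97/100 - 45716 = 2*97*(1/100) - 45716 = 97/50 - 45716 = -2285703/50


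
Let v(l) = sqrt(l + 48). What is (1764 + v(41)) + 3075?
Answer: 4839 + sqrt(89) ≈ 4848.4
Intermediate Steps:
v(l) = sqrt(48 + l)
(1764 + v(41)) + 3075 = (1764 + sqrt(48 + 41)) + 3075 = (1764 + sqrt(89)) + 3075 = 4839 + sqrt(89)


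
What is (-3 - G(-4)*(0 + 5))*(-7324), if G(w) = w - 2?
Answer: -197748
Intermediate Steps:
G(w) = -2 + w
(-3 - G(-4)*(0 + 5))*(-7324) = (-3 - (-2 - 4)*(0 + 5))*(-7324) = (-3 - (-6)*5)*(-7324) = (-3 - 1*(-30))*(-7324) = (-3 + 30)*(-7324) = 27*(-7324) = -197748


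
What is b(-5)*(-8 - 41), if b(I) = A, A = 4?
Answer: -196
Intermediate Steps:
b(I) = 4
b(-5)*(-8 - 41) = 4*(-8 - 41) = 4*(-49) = -196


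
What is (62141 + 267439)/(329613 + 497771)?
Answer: 82395/206846 ≈ 0.39834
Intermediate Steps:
(62141 + 267439)/(329613 + 497771) = 329580/827384 = 329580*(1/827384) = 82395/206846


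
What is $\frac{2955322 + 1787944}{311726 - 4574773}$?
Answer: $- \frac{4743266}{4263047} \approx -1.1126$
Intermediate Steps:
$\frac{2955322 + 1787944}{311726 - 4574773} = \frac{4743266}{-4263047} = 4743266 \left(- \frac{1}{4263047}\right) = - \frac{4743266}{4263047}$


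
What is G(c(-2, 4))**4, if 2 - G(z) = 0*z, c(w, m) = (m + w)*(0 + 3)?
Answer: 16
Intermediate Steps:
c(w, m) = 3*m + 3*w (c(w, m) = (m + w)*3 = 3*m + 3*w)
G(z) = 2 (G(z) = 2 - 0*z = 2 - 1*0 = 2 + 0 = 2)
G(c(-2, 4))**4 = 2**4 = 16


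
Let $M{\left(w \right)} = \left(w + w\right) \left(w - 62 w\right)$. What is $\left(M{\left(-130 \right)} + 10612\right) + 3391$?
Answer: $-2047797$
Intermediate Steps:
$M{\left(w \right)} = - 122 w^{2}$ ($M{\left(w \right)} = 2 w \left(- 61 w\right) = - 122 w^{2}$)
$\left(M{\left(-130 \right)} + 10612\right) + 3391 = \left(- 122 \left(-130\right)^{2} + 10612\right) + 3391 = \left(\left(-122\right) 16900 + 10612\right) + 3391 = \left(-2061800 + 10612\right) + 3391 = -2051188 + 3391 = -2047797$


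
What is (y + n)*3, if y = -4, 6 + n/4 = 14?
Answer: 84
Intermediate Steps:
n = 32 (n = -24 + 4*14 = -24 + 56 = 32)
(y + n)*3 = (-4 + 32)*3 = 28*3 = 84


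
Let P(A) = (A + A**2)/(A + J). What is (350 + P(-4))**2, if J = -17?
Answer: 5982916/49 ≈ 1.2210e+5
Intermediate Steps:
P(A) = (A + A**2)/(-17 + A) (P(A) = (A + A**2)/(A - 17) = (A + A**2)/(-17 + A))
(350 + P(-4))**2 = (350 - 4*(1 - 4)/(-17 - 4))**2 = (350 - 4*(-3)/(-21))**2 = (350 - 4*(-1/21)*(-3))**2 = (350 - 4/7)**2 = (2446/7)**2 = 5982916/49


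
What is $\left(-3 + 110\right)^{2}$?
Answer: $11449$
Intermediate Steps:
$\left(-3 + 110\right)^{2} = 107^{2} = 11449$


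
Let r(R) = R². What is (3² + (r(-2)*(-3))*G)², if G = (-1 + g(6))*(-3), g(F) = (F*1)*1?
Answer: 35721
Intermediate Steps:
g(F) = F (g(F) = F*1 = F)
G = -15 (G = (-1 + 6)*(-3) = 5*(-3) = -15)
(3² + (r(-2)*(-3))*G)² = (3² + ((-2)²*(-3))*(-15))² = (9 + (4*(-3))*(-15))² = (9 - 12*(-15))² = (9 + 180)² = 189² = 35721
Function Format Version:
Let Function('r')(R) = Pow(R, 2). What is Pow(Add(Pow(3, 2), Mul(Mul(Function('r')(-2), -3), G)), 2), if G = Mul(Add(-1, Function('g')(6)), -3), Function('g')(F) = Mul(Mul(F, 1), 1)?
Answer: 35721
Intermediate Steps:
Function('g')(F) = F (Function('g')(F) = Mul(F, 1) = F)
G = -15 (G = Mul(Add(-1, 6), -3) = Mul(5, -3) = -15)
Pow(Add(Pow(3, 2), Mul(Mul(Function('r')(-2), -3), G)), 2) = Pow(Add(Pow(3, 2), Mul(Mul(Pow(-2, 2), -3), -15)), 2) = Pow(Add(9, Mul(Mul(4, -3), -15)), 2) = Pow(Add(9, Mul(-12, -15)), 2) = Pow(Add(9, 180), 2) = Pow(189, 2) = 35721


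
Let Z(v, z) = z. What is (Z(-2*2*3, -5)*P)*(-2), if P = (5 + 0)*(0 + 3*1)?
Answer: 150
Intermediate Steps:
P = 15 (P = 5*(0 + 3) = 5*3 = 15)
(Z(-2*2*3, -5)*P)*(-2) = -5*15*(-2) = -75*(-2) = 150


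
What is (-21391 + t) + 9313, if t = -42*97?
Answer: -16152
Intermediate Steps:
t = -4074
(-21391 + t) + 9313 = (-21391 - 4074) + 9313 = -25465 + 9313 = -16152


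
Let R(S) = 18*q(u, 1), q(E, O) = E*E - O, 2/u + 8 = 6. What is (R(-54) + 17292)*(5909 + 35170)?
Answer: 710338068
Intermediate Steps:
u = -1 (u = 2/(-8 + 6) = 2/(-2) = 2*(-1/2) = -1)
q(E, O) = E**2 - O
R(S) = 0 (R(S) = 18*((-1)**2 - 1*1) = 18*(1 - 1) = 18*0 = 0)
(R(-54) + 17292)*(5909 + 35170) = (0 + 17292)*(5909 + 35170) = 17292*41079 = 710338068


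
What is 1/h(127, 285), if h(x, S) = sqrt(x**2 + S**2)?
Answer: sqrt(97354)/97354 ≈ 0.0032050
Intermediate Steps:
h(x, S) = sqrt(S**2 + x**2)
1/h(127, 285) = 1/(sqrt(285**2 + 127**2)) = 1/(sqrt(81225 + 16129)) = 1/(sqrt(97354)) = sqrt(97354)/97354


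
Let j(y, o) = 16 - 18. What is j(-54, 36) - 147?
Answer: -149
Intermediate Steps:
j(y, o) = -2
j(-54, 36) - 147 = -2 - 147 = -149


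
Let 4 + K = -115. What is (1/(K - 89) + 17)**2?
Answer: 12496225/43264 ≈ 288.84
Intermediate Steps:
K = -119 (K = -4 - 115 = -119)
(1/(K - 89) + 17)**2 = (1/(-119 - 89) + 17)**2 = (1/(-208) + 17)**2 = (-1/208 + 17)**2 = (3535/208)**2 = 12496225/43264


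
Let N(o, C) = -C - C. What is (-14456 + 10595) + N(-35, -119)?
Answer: -3623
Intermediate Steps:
N(o, C) = -2*C
(-14456 + 10595) + N(-35, -119) = (-14456 + 10595) - 2*(-119) = -3861 + 238 = -3623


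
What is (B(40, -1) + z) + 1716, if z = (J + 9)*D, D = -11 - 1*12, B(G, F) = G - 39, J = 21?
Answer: 1027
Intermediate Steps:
B(G, F) = -39 + G
D = -23 (D = -11 - 12 = -23)
z = -690 (z = (21 + 9)*(-23) = 30*(-23) = -690)
(B(40, -1) + z) + 1716 = ((-39 + 40) - 690) + 1716 = (1 - 690) + 1716 = -689 + 1716 = 1027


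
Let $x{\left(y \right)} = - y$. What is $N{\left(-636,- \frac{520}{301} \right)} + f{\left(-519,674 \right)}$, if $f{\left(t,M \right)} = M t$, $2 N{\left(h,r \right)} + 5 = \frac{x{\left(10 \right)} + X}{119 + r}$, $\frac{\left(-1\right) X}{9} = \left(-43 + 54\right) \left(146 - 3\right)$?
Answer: $- \frac{12350022375}{35299} \approx -3.4987 \cdot 10^{5}$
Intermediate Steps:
$X = -14157$ ($X = - 9 \left(-43 + 54\right) \left(146 - 3\right) = - 9 \cdot 11 \cdot 143 = \left(-9\right) 1573 = -14157$)
$N{\left(h,r \right)} = - \frac{5}{2} - \frac{14167}{2 \left(119 + r\right)}$ ($N{\left(h,r \right)} = - \frac{5}{2} + \frac{\left(\left(-1\right) 10 - 14157\right) \frac{1}{119 + r}}{2} = - \frac{5}{2} + \frac{\left(-10 - 14157\right) \frac{1}{119 + r}}{2} = - \frac{5}{2} + \frac{\left(-14167\right) \frac{1}{119 + r}}{2} = - \frac{5}{2} - \frac{14167}{2 \left(119 + r\right)}$)
$N{\left(-636,- \frac{520}{301} \right)} + f{\left(-519,674 \right)} = \frac{-14762 - 5 \left(- \frac{520}{301}\right)}{2 \left(119 - \frac{520}{301}\right)} + 674 \left(-519\right) = \frac{-14762 - 5 \left(\left(-520\right) \frac{1}{301}\right)}{2 \left(119 - \frac{520}{301}\right)} - 349806 = \frac{-14762 - - \frac{2600}{301}}{2 \left(119 - \frac{520}{301}\right)} - 349806 = \frac{-14762 + \frac{2600}{301}}{2 \cdot \frac{35299}{301}} - 349806 = \frac{1}{2} \cdot \frac{301}{35299} \left(- \frac{4440762}{301}\right) - 349806 = - \frac{2220381}{35299} - 349806 = - \frac{12350022375}{35299}$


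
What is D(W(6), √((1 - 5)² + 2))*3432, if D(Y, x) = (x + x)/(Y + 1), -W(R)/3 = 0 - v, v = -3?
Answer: -2574*√2 ≈ -3640.2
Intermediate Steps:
W(R) = -9 (W(R) = -3*(0 - 1*(-3)) = -3*(0 + 3) = -3*3 = -9)
D(Y, x) = 2*x/(1 + Y) (D(Y, x) = (2*x)/(1 + Y) = 2*x/(1 + Y))
D(W(6), √((1 - 5)² + 2))*3432 = (2*√((1 - 5)² + 2)/(1 - 9))*3432 = (2*√((-4)² + 2)/(-8))*3432 = (2*√(16 + 2)*(-⅛))*3432 = (2*√18*(-⅛))*3432 = (2*(3*√2)*(-⅛))*3432 = -3*√2/4*3432 = -2574*√2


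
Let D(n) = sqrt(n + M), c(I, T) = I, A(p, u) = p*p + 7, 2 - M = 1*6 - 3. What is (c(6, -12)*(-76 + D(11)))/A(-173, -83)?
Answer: -57/3742 + 3*sqrt(10)/14968 ≈ -0.014599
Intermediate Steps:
M = -1 (M = 2 - (1*6 - 3) = 2 - (6 - 3) = 2 - 1*3 = 2 - 3 = -1)
A(p, u) = 7 + p**2 (A(p, u) = p**2 + 7 = 7 + p**2)
D(n) = sqrt(-1 + n) (D(n) = sqrt(n - 1) = sqrt(-1 + n))
(c(6, -12)*(-76 + D(11)))/A(-173, -83) = (6*(-76 + sqrt(-1 + 11)))/(7 + (-173)**2) = (6*(-76 + sqrt(10)))/(7 + 29929) = (-456 + 6*sqrt(10))/29936 = (-456 + 6*sqrt(10))*(1/29936) = -57/3742 + 3*sqrt(10)/14968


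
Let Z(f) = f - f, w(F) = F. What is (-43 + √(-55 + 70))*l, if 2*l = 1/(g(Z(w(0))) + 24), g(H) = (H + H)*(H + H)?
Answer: -43/48 + √15/48 ≈ -0.81515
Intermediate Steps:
Z(f) = 0
g(H) = 4*H² (g(H) = (2*H)*(2*H) = 4*H²)
l = 1/48 (l = 1/(2*(4*0² + 24)) = 1/(2*(4*0 + 24)) = 1/(2*(0 + 24)) = (½)/24 = (½)*(1/24) = 1/48 ≈ 0.020833)
(-43 + √(-55 + 70))*l = (-43 + √(-55 + 70))*(1/48) = (-43 + √15)*(1/48) = -43/48 + √15/48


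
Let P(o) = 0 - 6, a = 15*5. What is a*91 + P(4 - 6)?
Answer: 6819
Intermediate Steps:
a = 75
P(o) = -6
a*91 + P(4 - 6) = 75*91 - 6 = 6825 - 6 = 6819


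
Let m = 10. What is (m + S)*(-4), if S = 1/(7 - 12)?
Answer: -196/5 ≈ -39.200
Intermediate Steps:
S = -⅕ (S = 1/(-5) = -⅕ ≈ -0.20000)
(m + S)*(-4) = (10 - ⅕)*(-4) = (49/5)*(-4) = -196/5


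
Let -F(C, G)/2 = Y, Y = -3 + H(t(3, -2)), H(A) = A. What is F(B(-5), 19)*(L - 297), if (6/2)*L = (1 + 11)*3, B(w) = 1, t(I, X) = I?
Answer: 0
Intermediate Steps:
L = 12 (L = ((1 + 11)*3)/3 = (12*3)/3 = (⅓)*36 = 12)
Y = 0 (Y = -3 + 3 = 0)
F(C, G) = 0 (F(C, G) = -2*0 = 0)
F(B(-5), 19)*(L - 297) = 0*(12 - 297) = 0*(-285) = 0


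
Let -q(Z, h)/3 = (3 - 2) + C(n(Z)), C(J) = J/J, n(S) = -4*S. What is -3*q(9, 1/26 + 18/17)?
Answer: 18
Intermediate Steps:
C(J) = 1
q(Z, h) = -6 (q(Z, h) = -3*((3 - 2) + 1) = -3*(1 + 1) = -3*2 = -6)
-3*q(9, 1/26 + 18/17) = -3*(-6) = 18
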